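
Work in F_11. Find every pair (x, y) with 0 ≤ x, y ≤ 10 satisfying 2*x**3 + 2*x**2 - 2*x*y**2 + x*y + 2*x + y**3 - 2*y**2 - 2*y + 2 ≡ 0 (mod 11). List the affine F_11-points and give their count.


Affine F_11-points: {(3, 8), (4, 5), (5, 7), (6, 4), (7, 5), (8, 9), (9, 1), (10, 0), (10, 5), (10, 6)}; count = 10.

For each of the 121 pairs (x, y) ∈ F_11², evaluate f(x, y) mod 11. Record the zeros.
  x = 0: [0↦2, 1↦10, 2↦9, 3↦5, 4↦4, 5↦1, 6↦2, 7↦2, 8↦7, 9↦1, 10↦1]  zeros at y ∈ ∅
  x = 1: [0↦8, 1↦4, 2↦9, 3↦7, 4↦4, 5↦6, 6↦8, 7↦5, 8↦3, 9↦8, 10↦4]  zeros at y ∈ ∅
  x = 2: [0↦8, 1↦3, 2↦3, 3↦3, 4↦9, 5↦5, 6↦8, 7↦2, 8↦4, 9↦9, 10↦1]  zeros at y ∈ ∅
  x = 3: [0↦3, 1↦8, 2↦3, 3↦5, 4↦9, 5↦10, 6↦3, 7↦5, 8↦0, 9↦5, 10↦4]  zeros at y ∈ {8}
  x = 4: [0↦5, 1↦9, 2↦10, 3↦3, 4↦5, 5↦0, 6↦5, 7↦4, 8↦3, 9↦8, 10↦3]  zeros at y ∈ {5}
  x = 5: [0↦4, 1↦7, 2↦3, 3↦9, 4↦9, 5↦9, 6↦4, 7↦0, 8↦3, 9↦8, 10↦10]  zeros at y ∈ {7}
  x = 6: [0↦1, 1↦3, 2↦5, 3↦2, 4↦0, 5↦5, 6↦1, 7↦5, 8↦1, 9↦6, 10↦4]  zeros at y ∈ {4}
  x = 7: [0↦8, 1↦9, 2↦6, 3↦5, 4↦1, 5↦0, 6↦8, 7↦9, 8↦9, 9↦3, 10↦8]  zeros at y ∈ {5}
  x = 8: [0↦4, 1↦4, 2↦7, 3↦8, 4↦2, 5↦6, 6↦4, 7↦2, 8↦6, 9↦0, 10↦1]  zeros at y ∈ {9}
  x = 9: [0↦1, 1↦0, 2↦9, 3↦1, 4↦4, 5↦2, 6↦1, 7↦7, 8↦4, 9↦9, 10↦6]  zeros at y ∈ {1}
  x = 10: [0↦0, 1↦9, 2↦2, 3↦7, 4↦8, 5↦0, 6↦0, 7↦3, 8↦4, 9↦9, 10↦2]  zeros at y ∈ {0, 5, 6}
Collecting zeros: affine points = {(3, 8), (4, 5), (5, 7), (6, 4), (7, 5), (8, 9), (9, 1), (10, 0), (10, 5), (10, 6)}.
Total count |C(F_11)_aff| = 10.


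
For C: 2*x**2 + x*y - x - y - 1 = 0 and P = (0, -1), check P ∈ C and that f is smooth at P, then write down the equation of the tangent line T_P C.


Tangent line at P: -2*x - y - 1 = 0.

Step 1: f(0, -1) = 0, so P lies on C.
Step 2: partial derivatives
  f_x(x, y) = 4*x + y - 1, f_y(x, y) = x - 1.
  f_x(P) = -2, f_y(P) = -1 (gradient nonzero, so P is smooth).
Step 3: tangent line at P: -2·(x − 0) + -1·(y − -1) = 0.
Expanding: -2*x - y - 1 = 0.


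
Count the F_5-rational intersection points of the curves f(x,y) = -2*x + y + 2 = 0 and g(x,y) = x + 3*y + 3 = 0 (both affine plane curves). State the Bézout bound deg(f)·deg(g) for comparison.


Common zeros: {(4, 1)}; count = 1; Bézout bound = 1.

deg(f) = 1, deg(g) = 1, so Bézout bound = 1.
Scan x ∈ F_5. For each x, list the y ∈ F_5 with f(x, y) ≡ 0 and those with g(x, y) ≡ 0 (mod 5); the common zeros in that column are the intersection.
  x = 0: f ≡ 0 at y ∈ {3}; g ≡ 0 at y ∈ {4}; common: ∅.
  x = 1: f ≡ 0 at y ∈ {0}; g ≡ 0 at y ∈ {2}; common: ∅.
  x = 2: f ≡ 0 at y ∈ {2}; g ≡ 0 at y ∈ {0}; common: ∅.
  x = 3: f ≡ 0 at y ∈ {4}; g ≡ 0 at y ∈ {3}; common: ∅.
  x = 4: f ≡ 0 at y ∈ {1}; g ≡ 0 at y ∈ {1}; common: {1}.
Collecting: common zeros = {(4, 1)}, so the count is 1.
Comparison with the Bézout bound: 1 ≤ 1 = deg(f)·deg(g), as expected for curves with no common component (the bound is attained).


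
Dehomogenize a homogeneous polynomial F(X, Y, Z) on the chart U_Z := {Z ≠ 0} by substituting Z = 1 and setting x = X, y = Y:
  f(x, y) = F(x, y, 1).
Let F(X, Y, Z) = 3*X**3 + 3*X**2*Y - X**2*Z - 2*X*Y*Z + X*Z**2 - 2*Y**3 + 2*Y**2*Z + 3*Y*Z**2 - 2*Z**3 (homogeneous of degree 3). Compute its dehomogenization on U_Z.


f(x, y) = 3*x**3 + 3*x**2*y - x**2 - 2*x*y + x - 2*y**3 + 2*y**2 + 3*y - 2

On U_Z we set Z = 1. Each monomial c·X^i·Y^j·Z^k in F becomes c·x^i·y^j·1^k = c·x^i·y^j.
Substituting Z = 1: F(X, Y, 1) = 3*x**3 + 3*x**2*y - x**2 - 2*x*y + x - 2*y**3 + 2*y**2 + 3*y - 2.
Note: deg(f) ≤ deg(F) = 3; strict inequality happens when F is divisible by Z (lost terms).


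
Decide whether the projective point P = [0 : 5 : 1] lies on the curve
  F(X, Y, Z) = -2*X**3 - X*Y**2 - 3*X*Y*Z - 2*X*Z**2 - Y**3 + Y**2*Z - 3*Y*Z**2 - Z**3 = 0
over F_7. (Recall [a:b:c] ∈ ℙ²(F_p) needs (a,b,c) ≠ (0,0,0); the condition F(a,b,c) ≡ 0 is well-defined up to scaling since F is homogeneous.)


F(0,5,1) ≡ 3 (mod 7); P is NOT on the curve.

Evaluate F(0, 5, 1) term-by-term (mod 7).
  -2*X**3 ↦ -2·0·1·1 = 0
  -X*Y**2 ↦ -1·0·25·1 = 0
  -3*X*Y*Z ↦ -3·0·5·1 = 0
  -2*X*Z**2 ↦ -2·0·1·1 = 0
  -Y**3 ↦ -1·1·125·1 = -125
  Y**2*Z ↦ 1·1·25·1 = 25
  -3*Y*Z**2 ↦ -3·1·5·1 = -15
  -Z**3 ↦ -1·1·1·1 = -1
Sum: F(0, 5, 1) = (0) + (0) + (0) + (0) + (-125) + (25) + (-15) + (-1) = -116.
Reducing mod 7: -116 ≡ 3 (mod 7).
Since F(a, b, c) ≡ 3 ≠ 0 (mod 7), P does NOT lie on the curve.


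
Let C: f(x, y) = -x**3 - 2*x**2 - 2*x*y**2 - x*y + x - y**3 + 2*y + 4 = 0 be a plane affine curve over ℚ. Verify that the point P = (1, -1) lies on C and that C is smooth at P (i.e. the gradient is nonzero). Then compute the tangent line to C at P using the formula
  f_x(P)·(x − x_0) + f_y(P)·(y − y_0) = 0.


Tangent line at P: -7*x + 2*y + 9 = 0.

Step 1: f(1, -1) = 0, so P lies on C.
Step 2: partial derivatives
  f_x(x, y) = -3*x**2 - 4*x - 2*y**2 - y + 1, f_y(x, y) = -4*x*y - x - 3*y**2 + 2.
  f_x(P) = -7, f_y(P) = 2 (gradient nonzero, so P is smooth).
Step 3: tangent line at P: -7·(x − 1) + 2·(y − -1) = 0.
Expanding: -7*x + 2*y + 9 = 0.


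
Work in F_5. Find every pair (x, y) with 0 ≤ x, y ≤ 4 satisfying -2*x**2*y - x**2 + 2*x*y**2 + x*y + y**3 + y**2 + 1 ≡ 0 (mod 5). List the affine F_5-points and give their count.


Affine F_5-points: {(1, 0), (3, 1), (4, 0)}; count = 3.

For each of the 25 pairs (x, y) ∈ F_5², evaluate f(x, y) mod 5. Record the zeros.
  x = 0: [0↦1, 1↦3, 2↦3, 3↦2, 4↦1]  zeros at y ∈ ∅
  x = 1: [0↦0, 1↦3, 2↦3, 3↦1, 4↦3]  zeros at y ∈ {0}
  x = 2: [0↦2, 1↦2, 2↦3, 3↦1, 4↦2]  zeros at y ∈ ∅
  x = 3: [0↦2, 1↦0, 2↦3, 3↦2, 4↦3]  zeros at y ∈ {1}
  x = 4: [0↦0, 1↦2, 2↦3, 3↦4, 4↦1]  zeros at y ∈ {0}
Collecting zeros: affine points = {(1, 0), (3, 1), (4, 0)}.
Total count |C(F_5)_aff| = 3.


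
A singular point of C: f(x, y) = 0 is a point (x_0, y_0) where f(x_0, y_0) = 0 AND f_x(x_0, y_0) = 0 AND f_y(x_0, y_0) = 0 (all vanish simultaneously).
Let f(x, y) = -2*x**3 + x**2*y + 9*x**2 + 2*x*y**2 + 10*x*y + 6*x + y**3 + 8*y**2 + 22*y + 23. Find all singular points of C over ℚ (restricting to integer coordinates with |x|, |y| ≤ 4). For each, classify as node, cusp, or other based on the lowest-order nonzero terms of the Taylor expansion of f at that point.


Singular points: {(1, -3)}; classification: cusp.

Compute partial derivatives:
  f_x = -6*x**2 + 2*x*y + 18*x + 2*y**2 + 10*y + 6.
  f_y = x**2 + 4*x*y + 10*x + 3*y**2 + 16*y + 22.
Scan x_0 ∈ {−4, ..., 4}. For each x_0, f_y(x_0, y) is a polynomial in y; find its integer roots y ∈ {−4, ..., 4}, then test f_x and f at those candidates.
  x = -4: f_y(-4, y) = 3*y**2 - 2; no integer root y with |y| ≤ 4.
  x = -3: f_y(-3, y) = 3*y**2 + 4*y + 1; vanishes at y ∈ {-1}. (-3, -1): f_x = -104 ≠ 0.
  x = -2: f_y(-2, y) = 3*y**2 + 8*y + 6; no integer root y with |y| ≤ 4.
  x = -1: f_y(-1, y) = 3*y**2 + 12*y + 13; no integer root y with |y| ≤ 4.
  x = 0: f_y(0, y) = 3*y**2 + 16*y + 22; no integer root y with |y| ≤ 4.
  x = 1: f_y(1, y) = 3*y**2 + 20*y + 33; vanishes at y ∈ {-3}. (1, -3): f_x = 0, f = 0 — SINGULAR.
  x = 2: f_y(2, y) = 3*y**2 + 24*y + 46; no integer root y with |y| ≤ 4.
  x = 3: f_y(3, y) = 3*y**2 + 28*y + 61; no integer root y with |y| ≤ 4.
  x = 4: f_y(4, y) = 3*y**2 + 32*y + 78; no integer root y with |y| ≤ 4.
Only singular point on the grid: (1, -3).
Classify: substitute x = 1 + u, y = -3 + v and expand: f = -2*u**3 + u**2*v + 2*u*v**2 + v**3 + v**2.
No constant or linear terms (consistent with a singular point). Quadratic part: v**2. Cubic part: -2*u**3 + u**2*v + 2*u*v**2 + v**3.
The quadratic part v**2 is a perfect square, so there is a single (double) tangent line v = 0, i.e. y = -3. Restricting the cubic part to that line (v = 0) leaves -2*u**3 ≠ 0, so f is not divisible by v and the branch is v² ≈ 2*u**3 to lowest order — this is a cusp.
Classification: cusp.


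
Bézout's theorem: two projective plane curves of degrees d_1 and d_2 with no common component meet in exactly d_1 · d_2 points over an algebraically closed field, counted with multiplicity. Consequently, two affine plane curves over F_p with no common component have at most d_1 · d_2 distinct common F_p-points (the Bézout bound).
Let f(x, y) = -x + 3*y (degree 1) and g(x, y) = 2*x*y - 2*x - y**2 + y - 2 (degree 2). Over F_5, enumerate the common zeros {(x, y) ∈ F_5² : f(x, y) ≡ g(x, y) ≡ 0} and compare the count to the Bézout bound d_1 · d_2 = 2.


Common zeros: ∅; count = 0; Bézout bound = 2.

deg(f) = 1, deg(g) = 2, so Bézout bound = 2.
Scan x ∈ F_5. For each x, list the y ∈ F_5 with f(x, y) ≡ 0 and those with g(x, y) ≡ 0 (mod 5); the common zeros in that column are the intersection.
  x = 0: f ≡ 0 at y ∈ {0}; g ≡ 0 at y ∈ ∅; common: ∅.
  x = 1: f ≡ 0 at y ∈ {2}; g ≡ 0 at y ∈ ∅; common: ∅.
  x = 2: f ≡ 0 at y ∈ {4}; g ≡ 0 at y ∈ {2, 3}; common: ∅.
  x = 3: f ≡ 0 at y ∈ {1}; g ≡ 0 at y ∈ ∅; common: ∅.
  x = 4: f ≡ 0 at y ∈ {3}; g ≡ 0 at y ∈ {0, 4}; common: ∅.
Collecting: common zeros = ∅, so the count is 0.
Comparison with the Bézout bound: 0 ≤ 2 = deg(f)·deg(g), as expected for curves with no common component (the affine F_5-count falls short of the bound because intersections may lie at infinity, over extension fields, or carry multiplicity).


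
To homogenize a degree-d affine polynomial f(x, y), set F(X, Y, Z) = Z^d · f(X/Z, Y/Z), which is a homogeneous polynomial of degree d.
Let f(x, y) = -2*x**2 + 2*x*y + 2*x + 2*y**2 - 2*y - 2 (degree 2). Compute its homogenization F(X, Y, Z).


F(X, Y, Z) = -2*X**2 + 2*X*Y + 2*X*Z + 2*Y**2 - 2*Y*Z - 2*Z**2

deg(f) = 2.
Substitute x = X/Z, y = Y/Z into f, then multiply by Z^2.
  monomial -2·x^2·y^0 ↦ -2·X^2·Y^0·Z^0.
  monomial 2·x^1·y^1 ↦ 2·X^1·Y^1·Z^0.
  monomial 2·x^1·y^0 ↦ 2·X^1·Y^0·Z^1.
  monomial 2·x^0·y^2 ↦ 2·X^0·Y^2·Z^0.
  monomial -2·x^0·y^1 ↦ -2·X^0·Y^1·Z^1.
  monomial -2·x^0·y^0 ↦ -2·X^0·Y^0·Z^2.
Collecting: F(X, Y, Z) = -2*X**2 + 2*X*Y + 2*X*Z + 2*Y**2 - 2*Y*Z - 2*Z**2.


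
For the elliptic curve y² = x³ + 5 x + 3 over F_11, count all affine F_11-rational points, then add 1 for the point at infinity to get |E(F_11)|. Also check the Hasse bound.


Affine points = {(0, 5), (0, 6), (1, 3), (1, 8), (3, 1), (3, 10), (8, 4), (8, 7)}; affine count = 8; |E(F_11)| = 9.

Discriminant check: Δ ∝ 4a³ + 27b² = 4·5³ + 27·3² = 4·125 + 27·9 ≡ 6 (mod 11). Nonzero ⇒ E is nonsingular.
For each x ∈ F_11, compute rhs = x³ + 5·x + 3 mod 11, then count y ∈ F_11 with y² ≡ rhs.
  x = 0: rhs = 3, matching y values: 5, 6 (2 points).
  x = 1: rhs = 9, matching y values: 3, 8 (2 points).
  x = 2: rhs = 10, matching y values: none (0 points).
  x = 3: rhs = 1, matching y values: 1, 10 (2 points).
  x = 4: rhs = 10, matching y values: none (0 points).
  x = 5: rhs = 10, matching y values: none (0 points).
  x = 6: rhs = 7, matching y values: none (0 points).
  x = 7: rhs = 7, matching y values: none (0 points).
  x = 8: rhs = 5, matching y values: 4, 7 (2 points).
  x = 9: rhs = 7, matching y values: none (0 points).
  x = 10: rhs = 8, matching y values: none (0 points).
Total affine count: 8.
Full point count |E(F_11)| = 8 + 1 = 9.
Hasse bound: |9 − (11+1)| = |-3| = 3 ≤ 2√11 ≈ 6.6332 ✓.


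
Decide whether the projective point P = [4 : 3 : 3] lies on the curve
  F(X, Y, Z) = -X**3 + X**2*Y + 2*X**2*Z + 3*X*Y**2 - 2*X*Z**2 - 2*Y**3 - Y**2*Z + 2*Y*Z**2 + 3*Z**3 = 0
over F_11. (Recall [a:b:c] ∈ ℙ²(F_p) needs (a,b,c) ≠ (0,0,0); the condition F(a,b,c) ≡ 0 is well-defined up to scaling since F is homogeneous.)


F(4,3,3) ≡ 5 (mod 11); P is NOT on the curve.

Evaluate F(4, 3, 3) term-by-term (mod 11).
  -X**3 ↦ -1·64·1·1 = -64
  X**2*Y ↦ 1·16·3·1 = 48
  2*X**2*Z ↦ 2·16·1·3 = 96
  3*X*Y**2 ↦ 3·4·9·1 = 108
  -2*X*Z**2 ↦ -2·4·1·9 = -72
  -2*Y**3 ↦ -2·1·27·1 = -54
  -Y**2*Z ↦ -1·1·9·3 = -27
  2*Y*Z**2 ↦ 2·1·3·9 = 54
  3*Z**3 ↦ 3·1·1·27 = 81
Sum: F(4, 3, 3) = (-64) + (48) + (96) + (108) + (-72) + (-54) + (-27) + (54) + (81) = 170.
Reducing mod 11: 170 ≡ 5 (mod 11).
Since F(a, b, c) ≡ 5 ≠ 0 (mod 11), P does NOT lie on the curve.


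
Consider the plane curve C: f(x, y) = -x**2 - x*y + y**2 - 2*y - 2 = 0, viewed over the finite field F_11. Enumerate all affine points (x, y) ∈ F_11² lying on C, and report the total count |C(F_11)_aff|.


Affine F_11-points: {(0, 6), (0, 7), (3, 0), (3, 5), (4, 7), (4, 10), (5, 1), (5, 6), (8, 0), (8, 10)}; count = 10.

For each of the 121 pairs (x, y) ∈ F_11², evaluate f(x, y) mod 11. Record the zeros.
  x = 0: [0↦9, 1↦8, 2↦9, 3↦1, 4↦6, 5↦2, 6↦0, 7↦0, 8↦2, 9↦6, 10↦1]  zeros at y ∈ {6, 7}
  x = 1: [0↦8, 1↦6, 2↦6, 3↦8, 4↦1, 5↦7, 6↦4, 7↦3, 8↦4, 9↦7, 10↦1]  zeros at y ∈ ∅
  x = 2: [0↦5, 1↦2, 2↦1, 3↦2, 4↦5, 5↦10, 6↦6, 7↦4, 8↦4, 9↦6, 10↦10]  zeros at y ∈ ∅
  x = 3: [0↦0, 1↦7, 2↦5, 3↦5, 4↦7, 5↦0, 6↦6, 7↦3, 8↦2, 9↦3, 10↦6]  zeros at y ∈ {0, 5}
  x = 4: [0↦4, 1↦10, 2↦7, 3↦6, 4↦7, 5↦10, 6↦4, 7↦0, 8↦9, 9↦9, 10↦0]  zeros at y ∈ {7, 10}
  x = 5: [0↦6, 1↦0, 2↦7, 3↦5, 4↦5, 5↦7, 6↦0, 7↦6, 8↦3, 9↦2, 10↦3]  zeros at y ∈ {1, 6}
  x = 6: [0↦6, 1↦10, 2↦5, 3↦2, 4↦1, 5↦2, 6↦5, 7↦10, 8↦6, 9↦4, 10↦4]  zeros at y ∈ ∅
  x = 7: [0↦4, 1↦7, 2↦1, 3↦8, 4↦6, 5↦6, 6↦8, 7↦1, 8↦7, 9↦4, 10↦3]  zeros at y ∈ ∅
  x = 8: [0↦0, 1↦2, 2↦6, 3↦1, 4↦9, 5↦8, 6↦9, 7↦1, 8↦6, 9↦2, 10↦0]  zeros at y ∈ {0, 10}
  x = 9: [0↦5, 1↦6, 2↦9, 3↦3, 4↦10, 5↦8, 6↦8, 7↦10, 8↦3, 9↦9, 10↦6]  zeros at y ∈ ∅
  x = 10: [0↦8, 1↦8, 2↦10, 3↦3, 4↦9, 5↦6, 6↦5, 7↦6, 8↦9, 9↦3, 10↦10]  zeros at y ∈ ∅
Collecting zeros: affine points = {(0, 6), (0, 7), (3, 0), (3, 5), (4, 7), (4, 10), (5, 1), (5, 6), (8, 0), (8, 10)}.
Total count |C(F_11)_aff| = 10.


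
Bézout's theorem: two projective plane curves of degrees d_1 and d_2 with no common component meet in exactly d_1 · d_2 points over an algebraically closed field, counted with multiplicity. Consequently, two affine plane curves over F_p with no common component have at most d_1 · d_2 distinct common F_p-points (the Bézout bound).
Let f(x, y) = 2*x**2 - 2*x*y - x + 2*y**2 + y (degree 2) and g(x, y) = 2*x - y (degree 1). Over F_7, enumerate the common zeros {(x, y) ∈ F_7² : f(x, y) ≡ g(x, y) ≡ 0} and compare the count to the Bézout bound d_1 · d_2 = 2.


Common zeros: {(0, 0), (1, 2)}; count = 2; Bézout bound = 2.

deg(f) = 2, deg(g) = 1, so Bézout bound = 2.
Scan x ∈ F_7. For each x, list the y ∈ F_7 with f(x, y) ≡ 0 and those with g(x, y) ≡ 0 (mod 7); the common zeros in that column are the intersection.
  x = 0: f ≡ 0 at y ∈ {0, 3}; g ≡ 0 at y ∈ {0}; common: {0}.
  x = 1: f ≡ 0 at y ∈ {2}; g ≡ 0 at y ∈ {2}; common: {2}.
  x = 2: f ≡ 0 at y ∈ ∅; g ≡ 0 at y ∈ {4}; common: ∅.
  x = 3: f ≡ 0 at y ∈ ∅; g ≡ 0 at y ∈ {6}; common: ∅.
  x = 4: f ≡ 0 at y ∈ {0}; g ≡ 0 at y ∈ {1}; common: ∅.
  x = 5: f ≡ 0 at y ∈ {2, 6}; g ≡ 0 at y ∈ {3}; common: ∅.
  x = 6: f ≡ 0 at y ∈ ∅; g ≡ 0 at y ∈ {5}; common: ∅.
Collecting: common zeros = {(0, 0), (1, 2)}, so the count is 2.
Comparison with the Bézout bound: 2 ≤ 2 = deg(f)·deg(g), as expected for curves with no common component (the bound is attained).


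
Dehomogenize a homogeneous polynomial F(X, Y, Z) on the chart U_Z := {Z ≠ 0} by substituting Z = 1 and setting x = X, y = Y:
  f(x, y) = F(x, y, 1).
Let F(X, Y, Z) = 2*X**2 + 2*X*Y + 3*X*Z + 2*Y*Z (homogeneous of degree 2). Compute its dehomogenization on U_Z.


f(x, y) = 2*x**2 + 2*x*y + 3*x + 2*y

On U_Z we set Z = 1. Each monomial c·X^i·Y^j·Z^k in F becomes c·x^i·y^j·1^k = c·x^i·y^j.
Substituting Z = 1: F(X, Y, 1) = 2*x**2 + 2*x*y + 3*x + 2*y.
Note: deg(f) ≤ deg(F) = 2; strict inequality happens when F is divisible by Z (lost terms).


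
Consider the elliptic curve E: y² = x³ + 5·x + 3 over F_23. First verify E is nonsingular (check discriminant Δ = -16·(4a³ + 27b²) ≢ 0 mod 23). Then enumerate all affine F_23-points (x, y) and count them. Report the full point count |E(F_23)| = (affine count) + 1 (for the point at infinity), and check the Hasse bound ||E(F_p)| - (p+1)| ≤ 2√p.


Affine points = {(0, 7), (0, 16), (1, 3), (1, 20), (4, 8), (4, 15), (7, 6), (7, 17), (8, 7), (8, 16), (9, 8), (9, 15), (10, 8), (10, 15), (11, 3), (11, 20), (15, 7), (15, 16), (16, 4), (16, 19), (21, 10), (21, 13)}; affine count = 22; |E(F_23)| = 23.

Discriminant check: Δ ∝ 4a³ + 27b² = 4·5³ + 27·3² = 4·125 + 27·9 ≡ 7 (mod 23). Nonzero ⇒ E is nonsingular.
For each x ∈ F_23, compute rhs = x³ + 5·x + 3 mod 23, then count y ∈ F_23 with y² ≡ rhs.
  x = 0: rhs = 3, matching y values: 7, 16 (2 points).
  x = 1: rhs = 9, matching y values: 3, 20 (2 points).
  x = 2: rhs = 21, matching y values: none (0 points).
  x = 3: rhs = 22, matching y values: none (0 points).
  x = 4: rhs = 18, matching y values: 8, 15 (2 points).
  x = 5: rhs = 15, matching y values: none (0 points).
  x = 6: rhs = 19, matching y values: none (0 points).
  x = 7: rhs = 13, matching y values: 6, 17 (2 points).
  x = 8: rhs = 3, matching y values: 7, 16 (2 points).
  x = 9: rhs = 18, matching y values: 8, 15 (2 points).
  x = 10: rhs = 18, matching y values: 8, 15 (2 points).
  x = 11: rhs = 9, matching y values: 3, 20 (2 points).
  x = 12: rhs = 20, matching y values: none (0 points).
  x = 13: rhs = 11, matching y values: none (0 points).
  x = 14: rhs = 11, matching y values: none (0 points).
  x = 15: rhs = 3, matching y values: 7, 16 (2 points).
  x = 16: rhs = 16, matching y values: 4, 19 (2 points).
  x = 17: rhs = 10, matching y values: none (0 points).
  x = 18: rhs = 14, matching y values: none (0 points).
  x = 19: rhs = 11, matching y values: none (0 points).
  x = 20: rhs = 7, matching y values: none (0 points).
  x = 21: rhs = 8, matching y values: 10, 13 (2 points).
  x = 22: rhs = 20, matching y values: none (0 points).
Total affine count: 22.
Full point count |E(F_23)| = 22 + 1 = 23.
Hasse bound: |23 − (23+1)| = |-1| = 1 ≤ 2√23 ≈ 9.5917 ✓.


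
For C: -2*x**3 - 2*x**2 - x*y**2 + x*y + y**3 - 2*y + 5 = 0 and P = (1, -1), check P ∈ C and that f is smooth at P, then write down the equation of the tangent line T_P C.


Tangent line at P: -12*x + 4*y + 16 = 0.

Step 1: f(1, -1) = 0, so P lies on C.
Step 2: partial derivatives
  f_x(x, y) = -6*x**2 - 4*x - y**2 + y, f_y(x, y) = -2*x*y + x + 3*y**2 - 2.
  f_x(P) = -12, f_y(P) = 4 (gradient nonzero, so P is smooth).
Step 3: tangent line at P: -12·(x − 1) + 4·(y − -1) = 0.
Expanding: -12*x + 4*y + 16 = 0.


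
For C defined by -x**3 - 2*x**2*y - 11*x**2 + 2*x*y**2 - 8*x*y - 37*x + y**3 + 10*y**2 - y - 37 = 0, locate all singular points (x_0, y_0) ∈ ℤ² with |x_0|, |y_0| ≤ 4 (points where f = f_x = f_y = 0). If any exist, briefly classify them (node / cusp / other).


Singular points: {(-3, -1)}; classification: cusp.

Compute partial derivatives:
  f_x = -3*x**2 - 4*x*y - 22*x + 2*y**2 - 8*y - 37.
  f_y = -2*x**2 + 4*x*y - 8*x + 3*y**2 + 20*y - 1.
Scan x_0 ∈ {−4, ..., 4}. For each x_0, f_y(x_0, y) is a polynomial in y; find its integer roots y ∈ {−4, ..., 4}, then test f_x and f at those candidates.
  x = -4: f_y(-4, y) = 3*y**2 + 4*y - 1; no integer root y with |y| ≤ 4.
  x = -3: f_y(-3, y) = 3*y**2 + 8*y + 5; vanishes at y ∈ {-1}. (-3, -1): f_x = 0, f = 0 — SINGULAR.
  x = -2: f_y(-2, y) = 3*y**2 + 12*y + 7; no integer root y with |y| ≤ 4.
  x = -1: f_y(-1, y) = 3*y**2 + 16*y + 5; no integer root y with |y| ≤ 4.
  x = 0: f_y(0, y) = 3*y**2 + 20*y - 1; no integer root y with |y| ≤ 4.
  x = 1: f_y(1, y) = 3*y**2 + 24*y - 11; no integer root y with |y| ≤ 4.
  x = 2: f_y(2, y) = 3*y**2 + 28*y - 25; no integer root y with |y| ≤ 4.
  x = 3: f_y(3, y) = 3*y**2 + 32*y - 43; no integer root y with |y| ≤ 4.
  x = 4: f_y(4, y) = 3*y**2 + 36*y - 65; no integer root y with |y| ≤ 4.
Only singular point on the grid: (-3, -1).
Classify: substitute x = -3 + u, y = -1 + v and expand: f = -u**3 - 2*u**2*v + 2*u*v**2 + v**3 + v**2.
No constant or linear terms (consistent with a singular point). Quadratic part: v**2. Cubic part: -u**3 - 2*u**2*v + 2*u*v**2 + v**3.
The quadratic part v**2 is a perfect square, so there is a single (double) tangent line v = 0, i.e. y = -1. Restricting the cubic part to that line (v = 0) leaves -u**3 ≠ 0, so f is not divisible by v and the branch is v² ≈ u**3 to lowest order — this is a cusp.
Classification: cusp.


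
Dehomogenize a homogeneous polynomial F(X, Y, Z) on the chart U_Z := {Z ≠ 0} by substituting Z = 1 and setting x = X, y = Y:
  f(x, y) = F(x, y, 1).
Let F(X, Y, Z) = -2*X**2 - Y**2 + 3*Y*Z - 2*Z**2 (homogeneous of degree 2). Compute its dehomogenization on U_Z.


f(x, y) = -2*x**2 - y**2 + 3*y - 2

On U_Z we set Z = 1. Each monomial c·X^i·Y^j·Z^k in F becomes c·x^i·y^j·1^k = c·x^i·y^j.
Substituting Z = 1: F(X, Y, 1) = -2*x**2 - y**2 + 3*y - 2.
Note: deg(f) ≤ deg(F) = 2; strict inequality happens when F is divisible by Z (lost terms).


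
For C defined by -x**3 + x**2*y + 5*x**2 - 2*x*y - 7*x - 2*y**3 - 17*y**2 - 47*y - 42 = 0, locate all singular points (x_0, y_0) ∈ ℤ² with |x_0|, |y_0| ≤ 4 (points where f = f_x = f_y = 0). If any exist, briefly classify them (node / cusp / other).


Singular points: {(1, -3)}; classification: node.

Compute partial derivatives:
  f_x = -3*x**2 + 2*x*y + 10*x - 2*y - 7.
  f_y = x**2 - 2*x - 6*y**2 - 34*y - 47.
Scan x_0 ∈ {−4, ..., 4}. For each x_0, f_y(x_0, y) is a polynomial in y; find its integer roots y ∈ {−4, ..., 4}, then test f_x and f at those candidates.
  x = -4: f_y(-4, y) = -6*y**2 - 34*y - 23; no integer root y with |y| ≤ 4.
  x = -3: f_y(-3, y) = -6*y**2 - 34*y - 32; no integer root y with |y| ≤ 4.
  x = -2: f_y(-2, y) = -6*y**2 - 34*y - 39; no integer root y with |y| ≤ 4.
  x = -1: f_y(-1, y) = -6*y**2 - 34*y - 44; vanishes at y ∈ {-2}. (-1, -2): f_x = -12 ≠ 0.
  x = 0: f_y(0, y) = -6*y**2 - 34*y - 47; no integer root y with |y| ≤ 4.
  x = 1: f_y(1, y) = -6*y**2 - 34*y - 48; vanishes at y ∈ {-3}. (1, -3): f_x = 0, f = 0 — SINGULAR.
  x = 2: f_y(2, y) = -6*y**2 - 34*y - 47; no integer root y with |y| ≤ 4.
  x = 3: f_y(3, y) = -6*y**2 - 34*y - 44; vanishes at y ∈ {-2}. (3, -2): f_x = -12 ≠ 0.
  x = 4: f_y(4, y) = -6*y**2 - 34*y - 39; no integer root y with |y| ≤ 4.
Only singular point on the grid: (1, -3).
Classify: substitute x = 1 + u, y = -3 + v and expand: f = -u**3 + u**2*v - u**2 - 2*v**3 + v**2.
No constant or linear terms (consistent with a singular point). Quadratic part: -u**2 + v**2. Cubic part: -u**3 + u**2*v - 2*v**3.
The quadratic part v**2 - u**2 = (v − u)(v + u) splits into two distinct linear factors, so there are two distinct tangent lines y − -3 = ±(x − 1) — this is a node (ordinary double point).
Classification: node.


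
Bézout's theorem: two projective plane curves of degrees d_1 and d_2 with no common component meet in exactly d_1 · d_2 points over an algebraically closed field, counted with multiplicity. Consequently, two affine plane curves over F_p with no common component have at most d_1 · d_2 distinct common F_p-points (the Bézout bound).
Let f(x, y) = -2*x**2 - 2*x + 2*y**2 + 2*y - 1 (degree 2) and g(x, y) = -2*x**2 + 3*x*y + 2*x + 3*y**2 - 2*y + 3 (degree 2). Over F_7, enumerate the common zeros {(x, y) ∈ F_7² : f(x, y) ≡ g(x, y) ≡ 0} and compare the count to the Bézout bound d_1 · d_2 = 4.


Common zeros: {(5, 4)}; count = 1; Bézout bound = 4.

deg(f) = 2, deg(g) = 2, so Bézout bound = 4.
Scan x ∈ F_7. For each x, list the y ∈ F_7 with f(x, y) ≡ 0 and those with g(x, y) ≡ 0 (mod 7); the common zeros in that column are the intersection.
  x = 0: f ≡ 0 at y ∈ ∅; g ≡ 0 at y ∈ ∅; common: ∅.
  x = 1: f ≡ 0 at y ∈ {2, 4}; g ≡ 0 at y ∈ {1}; common: ∅.
  x = 2: f ≡ 0 at y ∈ ∅; g ≡ 0 at y ∈ {4}; common: ∅.
  x = 3: f ≡ 0 at y ∈ {1, 5}; g ≡ 0 at y ∈ ∅; common: ∅.
  x = 4: f ≡ 0 at y ∈ ∅; g ≡ 0 at y ∈ {0, 6}; common: ∅.
  x = 5: f ≡ 0 at y ∈ {2, 4}; g ≡ 0 at y ∈ {1, 4}; common: {4}.
  x = 6: f ≡ 0 at y ∈ ∅; g ≡ 0 at y ∈ {5, 6}; common: ∅.
Collecting: common zeros = {(5, 4)}, so the count is 1.
Comparison with the Bézout bound: 1 ≤ 4 = deg(f)·deg(g), as expected for curves with no common component (the affine F_7-count falls short of the bound because intersections may lie at infinity, over extension fields, or carry multiplicity).


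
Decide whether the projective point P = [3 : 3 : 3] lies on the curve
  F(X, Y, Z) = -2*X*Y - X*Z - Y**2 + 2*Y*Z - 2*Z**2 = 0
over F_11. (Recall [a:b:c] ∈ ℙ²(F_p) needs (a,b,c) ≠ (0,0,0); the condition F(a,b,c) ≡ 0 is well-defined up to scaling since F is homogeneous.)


F(3,3,3) ≡ 8 (mod 11); P is NOT on the curve.

Evaluate F(3, 3, 3) term-by-term (mod 11).
  -2*X*Y ↦ -2·3·3·1 = -18
  -X*Z ↦ -1·3·1·3 = -9
  -Y**2 ↦ -1·1·9·1 = -9
  2*Y*Z ↦ 2·1·3·3 = 18
  -2*Z**2 ↦ -2·1·1·9 = -18
Sum: F(3, 3, 3) = (-18) + (-9) + (-9) + (18) + (-18) = -36.
Reducing mod 11: -36 ≡ 8 (mod 11).
Since F(a, b, c) ≡ 8 ≠ 0 (mod 11), P does NOT lie on the curve.


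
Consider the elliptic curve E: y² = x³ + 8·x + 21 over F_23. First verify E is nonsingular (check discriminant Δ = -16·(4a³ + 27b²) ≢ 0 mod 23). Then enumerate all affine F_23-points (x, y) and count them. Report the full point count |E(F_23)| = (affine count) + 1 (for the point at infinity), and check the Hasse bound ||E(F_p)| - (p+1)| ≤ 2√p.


Affine points = {(3, 7), (3, 16), (4, 5), (4, 18), (5, 5), (5, 18), (6, 3), (6, 20), (7, 11), (7, 12), (14, 5), (14, 18), (16, 6), (16, 17), (20, 4), (20, 19), (22, 9), (22, 14)}; affine count = 18; |E(F_23)| = 19.

Discriminant check: Δ ∝ 4a³ + 27b² = 4·8³ + 27·21² = 4·512 + 27·441 ≡ 17 (mod 23). Nonzero ⇒ E is nonsingular.
For each x ∈ F_23, compute rhs = x³ + 8·x + 21 mod 23, then count y ∈ F_23 with y² ≡ rhs.
  x = 0: rhs = 21, matching y values: none (0 points).
  x = 1: rhs = 7, matching y values: none (0 points).
  x = 2: rhs = 22, matching y values: none (0 points).
  x = 3: rhs = 3, matching y values: 7, 16 (2 points).
  x = 4: rhs = 2, matching y values: 5, 18 (2 points).
  x = 5: rhs = 2, matching y values: 5, 18 (2 points).
  x = 6: rhs = 9, matching y values: 3, 20 (2 points).
  x = 7: rhs = 6, matching y values: 11, 12 (2 points).
  x = 8: rhs = 22, matching y values: none (0 points).
  x = 9: rhs = 17, matching y values: none (0 points).
  x = 10: rhs = 20, matching y values: none (0 points).
  x = 11: rhs = 14, matching y values: none (0 points).
  x = 12: rhs = 5, matching y values: none (0 points).
  x = 13: rhs = 22, matching y values: none (0 points).
  x = 14: rhs = 2, matching y values: 5, 18 (2 points).
  x = 15: rhs = 20, matching y values: none (0 points).
  x = 16: rhs = 13, matching y values: 6, 17 (2 points).
  x = 17: rhs = 10, matching y values: none (0 points).
  x = 18: rhs = 17, matching y values: none (0 points).
  x = 19: rhs = 17, matching y values: none (0 points).
  x = 20: rhs = 16, matching y values: 4, 19 (2 points).
  x = 21: rhs = 20, matching y values: none (0 points).
  x = 22: rhs = 12, matching y values: 9, 14 (2 points).
Total affine count: 18.
Full point count |E(F_23)| = 18 + 1 = 19.
Hasse bound: |19 − (23+1)| = |-5| = 5 ≤ 2√23 ≈ 9.5917 ✓.


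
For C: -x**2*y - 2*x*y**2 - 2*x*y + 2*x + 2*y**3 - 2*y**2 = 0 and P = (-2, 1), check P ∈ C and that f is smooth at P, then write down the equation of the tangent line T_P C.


Tangent line at P: 2*x + 10*y - 6 = 0.

Step 1: f(-2, 1) = 0, so P lies on C.
Step 2: partial derivatives
  f_x(x, y) = -2*x*y - 2*y**2 - 2*y + 2, f_y(x, y) = -x**2 - 4*x*y - 2*x + 6*y**2 - 4*y.
  f_x(P) = 2, f_y(P) = 10 (gradient nonzero, so P is smooth).
Step 3: tangent line at P: 2·(x − -2) + 10·(y − 1) = 0.
Expanding: 2*x + 10*y - 6 = 0.


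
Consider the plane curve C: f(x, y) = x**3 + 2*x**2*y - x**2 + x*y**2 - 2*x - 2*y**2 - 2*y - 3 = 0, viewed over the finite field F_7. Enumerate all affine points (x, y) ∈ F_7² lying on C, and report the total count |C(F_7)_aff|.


Affine F_7-points: {(0, 1), (0, 5), (1, 3), (1, 4), (2, 4), (4, 2), (4, 4), (5, 6)}; count = 8.

For each of the 49 pairs (x, y) ∈ F_7², evaluate f(x, y) mod 7. Record the zeros.
  x = 0: [0↦4, 1↦0, 2↦6, 3↦1, 4↦6, 5↦0, 6↦4]  zeros at y ∈ {1, 5}
  x = 1: [0↦2, 1↦1, 2↦5, 3↦0, 4↦0, 5↦5, 6↦1]  zeros at y ∈ {3, 4}
  x = 2: [0↦4, 1↦3, 2↦2, 3↦1, 4↦0, 5↦6, 6↦5]  zeros at y ∈ {4}
  x = 3: [0↦2, 1↦5, 2↦3, 3↦3, 4↦5, 5↦2, 6↦1]  zeros at y ∈ ∅
  x = 4: [0↦2, 1↦6, 2↦0, 3↦5, 4↦0, 5↦6, 6↦2]  zeros at y ∈ {2, 4}
  x = 5: [0↦3, 1↦5, 2↦6, 3↦6, 4↦5, 5↦3, 6↦0]  zeros at y ∈ {6}
  x = 6: [0↦4, 1↦1, 2↦6, 3↦5, 4↦5, 5↦6, 6↦1]  zeros at y ∈ ∅
Collecting zeros: affine points = {(0, 1), (0, 5), (1, 3), (1, 4), (2, 4), (4, 2), (4, 4), (5, 6)}.
Total count |C(F_7)_aff| = 8.


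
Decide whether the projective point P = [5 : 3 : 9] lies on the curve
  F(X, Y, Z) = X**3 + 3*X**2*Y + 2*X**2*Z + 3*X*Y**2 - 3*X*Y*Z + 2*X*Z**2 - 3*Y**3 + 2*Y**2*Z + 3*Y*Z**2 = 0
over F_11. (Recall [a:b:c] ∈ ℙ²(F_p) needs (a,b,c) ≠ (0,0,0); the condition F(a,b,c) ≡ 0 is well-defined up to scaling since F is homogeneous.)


F(5,3,9) ≡ 5 (mod 11); P is NOT on the curve.

Evaluate F(5, 3, 9) term-by-term (mod 11).
  X**3 ↦ 1·125·1·1 = 125
  3*X**2*Y ↦ 3·25·3·1 = 225
  2*X**2*Z ↦ 2·25·1·9 = 450
  3*X*Y**2 ↦ 3·5·9·1 = 135
  -3*X*Y*Z ↦ -3·5·3·9 = -405
  2*X*Z**2 ↦ 2·5·1·81 = 810
  -3*Y**3 ↦ -3·1·27·1 = -81
  2*Y**2*Z ↦ 2·1·9·9 = 162
  3*Y*Z**2 ↦ 3·1·3·81 = 729
Sum: F(5, 3, 9) = (125) + (225) + (450) + (135) + (-405) + (810) + (-81) + (162) + (729) = 2150.
Reducing mod 11: 2150 ≡ 5 (mod 11).
Since F(a, b, c) ≡ 5 ≠ 0 (mod 11), P does NOT lie on the curve.


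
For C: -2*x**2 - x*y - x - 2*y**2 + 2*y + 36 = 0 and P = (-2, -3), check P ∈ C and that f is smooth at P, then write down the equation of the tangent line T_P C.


Tangent line at P: 10*x + 16*y + 68 = 0.

Step 1: f(-2, -3) = 0, so P lies on C.
Step 2: partial derivatives
  f_x(x, y) = -4*x - y - 1, f_y(x, y) = -x - 4*y + 2.
  f_x(P) = 10, f_y(P) = 16 (gradient nonzero, so P is smooth).
Step 3: tangent line at P: 10·(x − -2) + 16·(y − -3) = 0.
Expanding: 10*x + 16*y + 68 = 0.


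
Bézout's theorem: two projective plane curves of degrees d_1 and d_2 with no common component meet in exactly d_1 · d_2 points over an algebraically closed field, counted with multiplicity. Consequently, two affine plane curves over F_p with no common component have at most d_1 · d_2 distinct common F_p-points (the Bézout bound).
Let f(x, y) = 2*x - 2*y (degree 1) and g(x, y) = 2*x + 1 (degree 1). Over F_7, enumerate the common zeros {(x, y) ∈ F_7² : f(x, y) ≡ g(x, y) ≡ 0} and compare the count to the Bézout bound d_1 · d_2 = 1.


Common zeros: {(3, 3)}; count = 1; Bézout bound = 1.

deg(f) = 1, deg(g) = 1, so Bézout bound = 1.
Scan x ∈ F_7. For each x, list the y ∈ F_7 with f(x, y) ≡ 0 and those with g(x, y) ≡ 0 (mod 7); the common zeros in that column are the intersection.
  x = 0: f ≡ 0 at y ∈ {0}; g ≡ 0 at y ∈ ∅; common: ∅.
  x = 1: f ≡ 0 at y ∈ {1}; g ≡ 0 at y ∈ ∅; common: ∅.
  x = 2: f ≡ 0 at y ∈ {2}; g ≡ 0 at y ∈ ∅; common: ∅.
  x = 3: f ≡ 0 at y ∈ {3}; g ≡ 0 at y ∈ {0, 1, 2, 3, 4, 5, 6}; common: {3}.
  x = 4: f ≡ 0 at y ∈ {4}; g ≡ 0 at y ∈ ∅; common: ∅.
  x = 5: f ≡ 0 at y ∈ {5}; g ≡ 0 at y ∈ ∅; common: ∅.
  x = 6: f ≡ 0 at y ∈ {6}; g ≡ 0 at y ∈ ∅; common: ∅.
Collecting: common zeros = {(3, 3)}, so the count is 1.
Comparison with the Bézout bound: 1 ≤ 1 = deg(f)·deg(g), as expected for curves with no common component (the bound is attained).


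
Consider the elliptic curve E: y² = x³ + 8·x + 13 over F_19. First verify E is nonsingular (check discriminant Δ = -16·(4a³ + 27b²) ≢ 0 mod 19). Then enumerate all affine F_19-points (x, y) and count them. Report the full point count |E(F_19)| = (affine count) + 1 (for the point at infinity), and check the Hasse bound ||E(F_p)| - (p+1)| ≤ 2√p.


Affine points = {(3, 8), (3, 11), (5, 8), (5, 11), (6, 7), (6, 12), (8, 0), (9, 4), (9, 15), (11, 8), (11, 11), (14, 0), (16, 0), (18, 2), (18, 17)}; affine count = 15; |E(F_19)| = 16.

Discriminant check: Δ ∝ 4a³ + 27b² = 4·8³ + 27·13² = 4·512 + 27·169 ≡ 18 (mod 19). Nonzero ⇒ E is nonsingular.
For each x ∈ F_19, compute rhs = x³ + 8·x + 13 mod 19, then count y ∈ F_19 with y² ≡ rhs.
  x = 0: rhs = 13, matching y values: none (0 points).
  x = 1: rhs = 3, matching y values: none (0 points).
  x = 2: rhs = 18, matching y values: none (0 points).
  x = 3: rhs = 7, matching y values: 8, 11 (2 points).
  x = 4: rhs = 14, matching y values: none (0 points).
  x = 5: rhs = 7, matching y values: 8, 11 (2 points).
  x = 6: rhs = 11, matching y values: 7, 12 (2 points).
  x = 7: rhs = 13, matching y values: none (0 points).
  x = 8: rhs = 0, matching y values: 0 (1 points).
  x = 9: rhs = 16, matching y values: 4, 15 (2 points).
  x = 10: rhs = 10, matching y values: none (0 points).
  x = 11: rhs = 7, matching y values: 8, 11 (2 points).
  x = 12: rhs = 13, matching y values: none (0 points).
  x = 13: rhs = 15, matching y values: none (0 points).
  x = 14: rhs = 0, matching y values: 0 (1 points).
  x = 15: rhs = 12, matching y values: none (0 points).
  x = 16: rhs = 0, matching y values: 0 (1 points).
  x = 17: rhs = 8, matching y values: none (0 points).
  x = 18: rhs = 4, matching y values: 2, 17 (2 points).
Total affine count: 15.
Full point count |E(F_19)| = 15 + 1 = 16.
Hasse bound: |16 − (19+1)| = |-4| = 4 ≤ 2√19 ≈ 8.7178 ✓.


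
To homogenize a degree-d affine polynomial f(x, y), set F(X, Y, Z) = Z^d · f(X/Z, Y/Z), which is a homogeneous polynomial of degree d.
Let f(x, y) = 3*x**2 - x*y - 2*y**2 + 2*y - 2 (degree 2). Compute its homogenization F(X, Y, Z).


F(X, Y, Z) = 3*X**2 - X*Y - 2*Y**2 + 2*Y*Z - 2*Z**2

deg(f) = 2.
Substitute x = X/Z, y = Y/Z into f, then multiply by Z^2.
  monomial 3·x^2·y^0 ↦ 3·X^2·Y^0·Z^0.
  monomial -1·x^1·y^1 ↦ -1·X^1·Y^1·Z^0.
  monomial -2·x^0·y^2 ↦ -2·X^0·Y^2·Z^0.
  monomial 2·x^0·y^1 ↦ 2·X^0·Y^1·Z^1.
  monomial -2·x^0·y^0 ↦ -2·X^0·Y^0·Z^2.
Collecting: F(X, Y, Z) = 3*X**2 - X*Y - 2*Y**2 + 2*Y*Z - 2*Z**2.


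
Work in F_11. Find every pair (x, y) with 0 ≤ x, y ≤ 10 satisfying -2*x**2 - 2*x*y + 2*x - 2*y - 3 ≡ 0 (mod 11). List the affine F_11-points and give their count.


Affine F_11-points: {(0, 4), (1, 2), (2, 8), (3, 5), (4, 5), (5, 1), (6, 1), (7, 9), (8, 4), (9, 2)}; count = 10.

For each of the 121 pairs (x, y) ∈ F_11², evaluate f(x, y) mod 11. Record the zeros.
  x = 0: [0↦8, 1↦6, 2↦4, 3↦2, 4↦0, 5↦9, 6↦7, 7↦5, 8↦3, 9↦1, 10↦10]  zeros at y ∈ {4}
  x = 1: [0↦8, 1↦4, 2↦0, 3↦7, 4↦3, 5↦10, 6↦6, 7↦2, 8↦9, 9↦5, 10↦1]  zeros at y ∈ {2}
  x = 2: [0↦4, 1↦9, 2↦3, 3↦8, 4↦2, 5↦7, 6↦1, 7↦6, 8↦0, 9↦5, 10↦10]  zeros at y ∈ {8}
  x = 3: [0↦7, 1↦10, 2↦2, 3↦5, 4↦8, 5↦0, 6↦3, 7↦6, 8↦9, 9↦1, 10↦4]  zeros at y ∈ {5}
  x = 4: [0↦6, 1↦7, 2↦8, 3↦9, 4↦10, 5↦0, 6↦1, 7↦2, 8↦3, 9↦4, 10↦5]  zeros at y ∈ {5}
  x = 5: [0↦1, 1↦0, 2↦10, 3↦9, 4↦8, 5↦7, 6↦6, 7↦5, 8↦4, 9↦3, 10↦2]  zeros at y ∈ {1}
  x = 6: [0↦3, 1↦0, 2↦8, 3↦5, 4↦2, 5↦10, 6↦7, 7↦4, 8↦1, 9↦9, 10↦6]  zeros at y ∈ {1}
  x = 7: [0↦1, 1↦7, 2↦2, 3↦8, 4↦3, 5↦9, 6↦4, 7↦10, 8↦5, 9↦0, 10↦6]  zeros at y ∈ {9}
  x = 8: [0↦6, 1↦10, 2↦3, 3↦7, 4↦0, 5↦4, 6↦8, 7↦1, 8↦5, 9↦9, 10↦2]  zeros at y ∈ {4}
  x = 9: [0↦7, 1↦9, 2↦0, 3↦2, 4↦4, 5↦6, 6↦8, 7↦10, 8↦1, 9↦3, 10↦5]  zeros at y ∈ {2}
  x = 10: [0↦4, 1↦4, 2↦4, 3↦4, 4↦4, 5↦4, 6↦4, 7↦4, 8↦4, 9↦4, 10↦4]  zeros at y ∈ ∅
Collecting zeros: affine points = {(0, 4), (1, 2), (2, 8), (3, 5), (4, 5), (5, 1), (6, 1), (7, 9), (8, 4), (9, 2)}.
Total count |C(F_11)_aff| = 10.


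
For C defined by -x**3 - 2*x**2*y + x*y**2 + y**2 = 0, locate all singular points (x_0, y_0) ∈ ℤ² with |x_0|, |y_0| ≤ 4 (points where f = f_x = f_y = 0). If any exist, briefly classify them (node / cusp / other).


Singular points: {(0, 0)}; classification: cusp.

Compute partial derivatives:
  f_x = -3*x**2 - 4*x*y + y**2.
  f_y = -2*x**2 + 2*x*y + 2*y.
Scan x_0 ∈ {−4, ..., 4}. For each x_0, f_y(x_0, y) is a polynomial in y; find its integer roots y ∈ {−4, ..., 4}, then test f_x and f at those candidates.
  x = -4: f_y(-4, y) = -6*y - 32; no integer root y with |y| ≤ 4.
  x = -3: f_y(-3, y) = -4*y - 18; no integer root y with |y| ≤ 4.
  x = -2: f_y(-2, y) = -2*y - 8; vanishes at y ∈ {-4}. (-2, -4): f_x = -28 ≠ 0.
  x = -1: f_y(-1, y) = -2; no integer root y with |y| ≤ 4.
  x = 0: f_y(0, y) = 2*y; vanishes at y ∈ {0}. (0, 0): f_x = 0, f = 0 — SINGULAR.
  x = 1: f_y(1, y) = 4*y - 2; no integer root y with |y| ≤ 4.
  x = 2: f_y(2, y) = 6*y - 8; no integer root y with |y| ≤ 4.
  x = 3: f_y(3, y) = 8*y - 18; no integer root y with |y| ≤ 4.
  x = 4: f_y(4, y) = 10*y - 32; no integer root y with |y| ≤ 4.
Only singular point on the grid: (0, 0).
Classify: substitute x = 0 + u, y = 0 + v and expand: f = -u**3 - 2*u**2*v + u*v**2 + v**2.
No constant or linear terms (consistent with a singular point). Quadratic part: v**2. Cubic part: -u**3 - 2*u**2*v + u*v**2.
The quadratic part v**2 is a perfect square, so there is a single (double) tangent line v = 0, i.e. y = 0. Restricting the cubic part to that line (v = 0) leaves -u**3 ≠ 0, so f is not divisible by v and the branch is v² ≈ u**3 to lowest order — this is a cusp.
Classification: cusp.


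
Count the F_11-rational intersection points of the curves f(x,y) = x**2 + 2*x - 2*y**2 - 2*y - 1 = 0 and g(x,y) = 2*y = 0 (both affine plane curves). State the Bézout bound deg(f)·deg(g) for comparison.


Common zeros: ∅; count = 0; Bézout bound = 2.

deg(f) = 2, deg(g) = 1, so Bézout bound = 2.
Scan x ∈ F_11. For each x, list the y ∈ F_11 with f(x, y) ≡ 0 and those with g(x, y) ≡ 0 (mod 11); the common zeros in that column are the intersection.
  x = 0: f ≡ 0 at y ∈ ∅; g ≡ 0 at y ∈ {0}; common: ∅.
  x = 1: f ≡ 0 at y ∈ {3, 7}; g ≡ 0 at y ∈ {0}; common: ∅.
  x = 2: f ≡ 0 at y ∈ {4, 6}; g ≡ 0 at y ∈ {0}; common: ∅.
  x = 3: f ≡ 0 at y ∈ ∅; g ≡ 0 at y ∈ {0}; common: ∅.
  x = 4: f ≡ 0 at y ∈ {2, 8}; g ≡ 0 at y ∈ {0}; common: ∅.
  x = 5: f ≡ 0 at y ∈ {2, 8}; g ≡ 0 at y ∈ {0}; common: ∅.
  x = 6: f ≡ 0 at y ∈ ∅; g ≡ 0 at y ∈ {0}; common: ∅.
  x = 7: f ≡ 0 at y ∈ {4, 6}; g ≡ 0 at y ∈ {0}; common: ∅.
  x = 8: f ≡ 0 at y ∈ {3, 7}; g ≡ 0 at y ∈ {0}; common: ∅.
  x = 9: f ≡ 0 at y ∈ ∅; g ≡ 0 at y ∈ {0}; common: ∅.
  x = 10: f ≡ 0 at y ∈ ∅; g ≡ 0 at y ∈ {0}; common: ∅.
Collecting: common zeros = ∅, so the count is 0.
Comparison with the Bézout bound: 0 ≤ 2 = deg(f)·deg(g), as expected for curves with no common component (the affine F_11-count falls short of the bound because intersections may lie at infinity, over extension fields, or carry multiplicity).


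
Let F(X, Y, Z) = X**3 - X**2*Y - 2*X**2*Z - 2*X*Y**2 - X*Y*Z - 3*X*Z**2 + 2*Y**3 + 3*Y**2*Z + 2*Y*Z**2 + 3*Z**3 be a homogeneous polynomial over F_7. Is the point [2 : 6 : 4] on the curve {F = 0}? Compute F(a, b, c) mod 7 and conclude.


F(2,6,4) ≡ 2 (mod 7); P is NOT on the curve.

Evaluate F(2, 6, 4) term-by-term (mod 7).
  X**3 ↦ 1·8·1·1 = 8
  -X**2*Y ↦ -1·4·6·1 = -24
  -2*X**2*Z ↦ -2·4·1·4 = -32
  -2*X*Y**2 ↦ -2·2·36·1 = -144
  -X*Y*Z ↦ -1·2·6·4 = -48
  -3*X*Z**2 ↦ -3·2·1·16 = -96
  2*Y**3 ↦ 2·1·216·1 = 432
  3*Y**2*Z ↦ 3·1·36·4 = 432
  2*Y*Z**2 ↦ 2·1·6·16 = 192
  3*Z**3 ↦ 3·1·1·64 = 192
Sum: F(2, 6, 4) = (8) + (-24) + (-32) + (-144) + (-48) + (-96) + (432) + (432) + (192) + (192) = 912.
Reducing mod 7: 912 ≡ 2 (mod 7).
Since F(a, b, c) ≡ 2 ≠ 0 (mod 7), P does NOT lie on the curve.
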